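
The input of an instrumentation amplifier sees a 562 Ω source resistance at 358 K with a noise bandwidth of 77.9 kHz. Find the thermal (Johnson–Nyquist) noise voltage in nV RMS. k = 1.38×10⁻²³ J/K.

V_n = √(4kTRB)
4kTRB = 4 × 1.38×10⁻²³ × 358 × 5.62×10² × 7.79×10⁴ = 8.65×10⁻¹³ V²
V_n = √(8.65×10⁻¹³) = 9.30×10⁻⁷ V = 930 nV

930 nV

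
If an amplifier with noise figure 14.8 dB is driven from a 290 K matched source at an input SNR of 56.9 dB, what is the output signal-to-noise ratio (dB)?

42.1 dB

By definition F = SNR_in/SNR_out, so in dB: SNR_out = SNR_in − NF
SNR_out = 56.9 − 14.8 = 42.1 dB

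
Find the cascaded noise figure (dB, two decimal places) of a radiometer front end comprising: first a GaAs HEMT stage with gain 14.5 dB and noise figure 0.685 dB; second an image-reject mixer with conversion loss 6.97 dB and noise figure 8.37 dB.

1.40 dB

Convert to linear (a loss of L dB is a gain of −L dB): F_i = 10^(NF_i/10), G_i = 10^(G_i,dB/10)
  Stage 1: F_1 = 10^(0.685/10) = 1.171, G_1 = 10^(14.5/10) = 28.18
  Stage 2: F_2 = 10^(8.37/10) = 6.871, G_2 = 10^(−6.97/10) = 0.2009
Friis cascade:
  F = 1.171 + (6.871 − 1)/28.18 = 1.379
NF = 10 log₁₀(1.379) = 1.40 dB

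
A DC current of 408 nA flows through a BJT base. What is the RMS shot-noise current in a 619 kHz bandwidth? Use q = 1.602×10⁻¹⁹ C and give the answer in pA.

I_n = √(2qI·B)
2qI·B = 2 × 1.602×10⁻¹⁹ × 4.08×10⁻⁷ × 6.19×10⁵ = 8.09×10⁻²⁰ A²
I_n = √(8.09×10⁻²⁰) = 2.84×10⁻¹⁰ A = 284 pA

284 pA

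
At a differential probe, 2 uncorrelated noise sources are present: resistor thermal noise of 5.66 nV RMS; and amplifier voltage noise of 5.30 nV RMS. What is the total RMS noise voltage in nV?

7.75 nV

Uncorrelated sources add in power (mean-square): V_tot = √(ΣV_i²)
V_tot = √[(5.66×10⁻⁹)² + (5.30×10⁻⁹)²] = 7.75×10⁻⁹ V = 7.75 nV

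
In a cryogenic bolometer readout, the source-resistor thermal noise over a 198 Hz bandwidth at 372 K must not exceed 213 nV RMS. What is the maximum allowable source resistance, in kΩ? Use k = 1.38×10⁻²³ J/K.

Johnson–Nyquist: V_n = √(4kTRB) ⇒ R = V_n² / (4kTB)
4kTB = 4 × 1.38×10⁻²³ × 372 × 1.98×10² = 4.07×10⁻¹⁸
R = (2.13×10⁻⁷)² / 4.07×10⁻¹⁸ = 1.12×10⁴ Ω = 11.2 kΩ

11.2 kΩ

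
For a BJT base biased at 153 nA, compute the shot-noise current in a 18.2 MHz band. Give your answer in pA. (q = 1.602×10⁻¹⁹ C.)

945 pA

I_n = √(2qI·B)
2qI·B = 2 × 1.602×10⁻¹⁹ × 1.53×10⁻⁷ × 1.82×10⁷ = 8.92×10⁻¹⁹ A²
I_n = √(8.92×10⁻¹⁹) = 9.45×10⁻¹⁰ A = 945 pA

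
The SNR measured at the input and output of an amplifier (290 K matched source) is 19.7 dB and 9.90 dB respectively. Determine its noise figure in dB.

NF (dB) = SNR_in(dB) − SNR_out(dB) when the source is at T₀
NF = 19.7 − 9.90 = 9.80 dB

9.80 dB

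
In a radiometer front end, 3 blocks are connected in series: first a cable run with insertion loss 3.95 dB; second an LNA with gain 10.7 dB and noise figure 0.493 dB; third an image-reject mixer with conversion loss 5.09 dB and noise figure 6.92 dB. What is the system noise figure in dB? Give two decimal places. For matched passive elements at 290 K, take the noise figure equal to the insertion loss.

5.58 dB

Convert to linear (a loss of L dB is a gain of −L dB): F_i = 10^(NF_i/10), G_i = 10^(G_i,dB/10)
  Stage 1: F_1 = 10^(3.95/10) = 2.483, G_1 = 10^(−3.95/10) = 0.4027
  Stage 2: F_2 = 10^(0.493/10) = 1.120, G_2 = 10^(10.7/10) = 11.75
  Stage 3: F_3 = 10^(6.92/10) = 4.920, G_3 = 10^(−5.09/10) = 0.3097
Friis cascade:
  F = 2.483 + (1.120 − 1)/0.4027 + (4.920 − 1)/4.732 = 3.610
NF = 10 log₁₀(3.610) = 5.58 dB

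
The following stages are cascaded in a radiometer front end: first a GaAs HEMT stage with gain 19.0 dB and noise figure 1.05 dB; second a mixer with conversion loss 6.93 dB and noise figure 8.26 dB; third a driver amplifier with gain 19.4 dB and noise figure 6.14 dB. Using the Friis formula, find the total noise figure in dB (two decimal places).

Convert to linear (a loss of L dB is a gain of −L dB): F_i = 10^(NF_i/10), G_i = 10^(G_i,dB/10)
  Stage 1: F_1 = 10^(1.05/10) = 1.274, G_1 = 10^(19.0/10) = 79.43
  Stage 2: F_2 = 10^(8.26/10) = 6.699, G_2 = 10^(−6.93/10) = 0.2028
  Stage 3: F_3 = 10^(6.14/10) = 4.111, G_3 = 10^(19.4/10) = 87.10
Friis cascade:
  F = 1.274 + (6.699 − 1)/79.43 + (4.111 − 1)/16.11 = 1.538
NF = 10 log₁₀(1.538) = 1.87 dB

1.87 dB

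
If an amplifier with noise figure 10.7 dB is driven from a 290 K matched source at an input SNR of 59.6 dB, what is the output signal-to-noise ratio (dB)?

48.9 dB

By definition F = SNR_in/SNR_out, so in dB: SNR_out = SNR_in − NF
SNR_out = 59.6 − 10.7 = 48.9 dB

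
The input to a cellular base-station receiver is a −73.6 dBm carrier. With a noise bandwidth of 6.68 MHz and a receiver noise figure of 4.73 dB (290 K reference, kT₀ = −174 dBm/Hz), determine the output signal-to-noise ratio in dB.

27.4 dB

Noise floor: N = −174 + 10 log₁₀(B) + NF
10 log₁₀(6.68×10⁶) = 68.25 dB
N = −174 + 68.25 + 4.73 = −101.02 dBm
SNR = P_sig − N = −73.6 − (−101.02) = 27.42 dB → 27.4 dB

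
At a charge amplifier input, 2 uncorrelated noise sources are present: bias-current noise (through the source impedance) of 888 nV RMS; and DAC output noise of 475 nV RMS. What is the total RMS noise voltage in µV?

1.01 µV

Uncorrelated sources add in power (mean-square): V_tot = √(ΣV_i²)
V_tot = √[(8.88×10⁻⁷)² + (4.75×10⁻⁷)²] = 1.01×10⁻⁶ V = 1.01 µV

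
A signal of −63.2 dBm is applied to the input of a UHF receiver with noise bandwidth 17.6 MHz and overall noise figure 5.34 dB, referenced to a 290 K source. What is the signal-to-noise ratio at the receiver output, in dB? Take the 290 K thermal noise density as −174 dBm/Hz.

Noise floor: N = −174 + 10 log₁₀(B) + NF
10 log₁₀(1.76×10⁷) = 72.46 dB
N = −174 + 72.46 + 5.34 = −96.20 dBm
SNR = P_sig − N = −63.2 − (−96.20) = 33.00 dB → 33.0 dB

33.0 dB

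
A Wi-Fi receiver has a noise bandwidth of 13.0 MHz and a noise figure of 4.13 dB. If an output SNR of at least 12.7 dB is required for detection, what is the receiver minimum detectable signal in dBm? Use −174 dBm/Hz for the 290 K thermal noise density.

Sensitivity = −174 + 10 log₁₀(B) + NF + SNR_min
= −174 + 71.14 + 4.13 + 12.7
= −86.03 dBm → −86.0 dBm

−86.0 dBm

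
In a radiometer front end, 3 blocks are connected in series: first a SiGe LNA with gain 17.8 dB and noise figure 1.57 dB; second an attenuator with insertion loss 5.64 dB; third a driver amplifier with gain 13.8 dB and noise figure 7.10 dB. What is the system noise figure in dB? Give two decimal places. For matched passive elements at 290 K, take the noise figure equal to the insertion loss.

2.38 dB

Convert to linear (a loss of L dB is a gain of −L dB): F_i = 10^(NF_i/10), G_i = 10^(G_i,dB/10)
  Stage 1: F_1 = 10^(1.57/10) = 1.435, G_1 = 10^(17.8/10) = 60.26
  Stage 2: F_2 = 10^(5.64/10) = 3.664, G_2 = 10^(−5.64/10) = 0.2729
  Stage 3: F_3 = 10^(7.10/10) = 5.129, G_3 = 10^(13.8/10) = 23.99
Friis cascade:
  F = 1.435 + (3.664 − 1)/60.26 + (5.129 − 1)/16.44 = 1.731
NF = 10 log₁₀(1.731) = 2.38 dB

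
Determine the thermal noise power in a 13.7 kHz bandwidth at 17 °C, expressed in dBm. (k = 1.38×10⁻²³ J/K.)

−132.6 dBm

T = 17 °C + 273.15 = 290.15 K
P_n = kTB = 1.38×10⁻²³ × 290.15 × 1.37×10⁴ = 5.49×10⁻¹⁷ W
In dBm: 10 log₁₀(5.49×10⁻¹⁷ / 10⁻³) = −132.6 dBm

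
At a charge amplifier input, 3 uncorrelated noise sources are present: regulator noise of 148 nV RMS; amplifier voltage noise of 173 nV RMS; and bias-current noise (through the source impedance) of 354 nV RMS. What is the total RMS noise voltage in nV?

Uncorrelated sources add in power (mean-square): V_tot = √(ΣV_i²)
V_tot = √[(1.48×10⁻⁷)² + (1.73×10⁻⁷)² + (3.54×10⁻⁷)²] = 4.21×10⁻⁷ V = 421 nV

421 nV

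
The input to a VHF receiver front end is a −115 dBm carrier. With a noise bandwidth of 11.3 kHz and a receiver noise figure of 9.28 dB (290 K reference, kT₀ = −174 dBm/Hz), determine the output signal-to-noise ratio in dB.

Noise floor: N = −174 + 10 log₁₀(B) + NF
10 log₁₀(1.13×10⁴) = 40.53 dB
N = −174 + 40.53 + 9.28 = −124.19 dBm
SNR = P_sig − N = −115 − (−124.19) = 9.19 dB → 9.2 dB

9.2 dB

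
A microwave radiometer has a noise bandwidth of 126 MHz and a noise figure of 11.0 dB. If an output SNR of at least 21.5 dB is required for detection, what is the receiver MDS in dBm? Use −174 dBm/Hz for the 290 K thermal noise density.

Sensitivity = −174 + 10 log₁₀(B) + NF + SNR_min
= −174 + 81 + 11.0 + 21.5
= −60.5 dBm → −60.5 dBm

−60.5 dBm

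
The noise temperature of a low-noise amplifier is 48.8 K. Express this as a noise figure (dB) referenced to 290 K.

F = 1 + T_e/T₀ = 1 + 48.8/290 = 1.16828
NF = 10 log₁₀(1.16828) = 0.675 dB

0.675 dB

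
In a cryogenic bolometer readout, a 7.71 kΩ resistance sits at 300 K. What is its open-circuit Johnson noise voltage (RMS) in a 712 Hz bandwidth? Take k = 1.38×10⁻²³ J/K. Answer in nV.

302 nV

V_n = √(4kTRB)
4kTRB = 4 × 1.38×10⁻²³ × 300 × 7.71×10³ × 7.12×10² = 9.09×10⁻¹⁴ V²
V_n = √(9.09×10⁻¹⁴) = 3.02×10⁻⁷ V = 302 nV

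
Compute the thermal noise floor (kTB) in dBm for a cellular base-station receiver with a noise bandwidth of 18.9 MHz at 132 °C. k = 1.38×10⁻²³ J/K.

T = 132 °C + 273.15 = 405.15 K
P_n = kTB = 1.38×10⁻²³ × 405.15 × 1.89×10⁷ = 1.06×10⁻¹³ W
In dBm: 10 log₁₀(1.06×10⁻¹³ / 10⁻³) = −99.8 dBm

−99.8 dBm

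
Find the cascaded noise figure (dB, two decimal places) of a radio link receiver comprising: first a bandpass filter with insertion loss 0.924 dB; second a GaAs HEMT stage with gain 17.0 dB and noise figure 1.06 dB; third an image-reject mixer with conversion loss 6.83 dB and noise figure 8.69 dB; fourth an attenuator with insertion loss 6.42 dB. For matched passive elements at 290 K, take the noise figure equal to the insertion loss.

Convert to linear (a loss of L dB is a gain of −L dB): F_i = 10^(NF_i/10), G_i = 10^(G_i,dB/10)
  Stage 1: F_1 = 10^(0.924/10) = 1.237, G_1 = 10^(−0.924/10) = 0.8084
  Stage 2: F_2 = 10^(1.06/10) = 1.276, G_2 = 10^(17.0/10) = 50.12
  Stage 3: F_3 = 10^(8.69/10) = 7.396, G_3 = 10^(−6.83/10) = 0.2075
  Stage 4: F_4 = 10^(6.42/10) = 4.385, G_4 = 10^(−6.42/10) = 0.2280
Friis cascade:
  F = 1.237 + (1.276 − 1)/0.8084 + (7.396 − 1)/40.51 + (4.385 − 1)/8.406 = 2.140
NF = 10 log₁₀(2.140) = 3.30 dB

3.30 dB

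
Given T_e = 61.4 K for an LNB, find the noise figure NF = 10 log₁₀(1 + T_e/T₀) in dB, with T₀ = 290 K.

F = 1 + T_e/T₀ = 1 + 61.4/290 = 1.21172
NF = 10 log₁₀(1.21172) = 0.834 dB

0.834 dB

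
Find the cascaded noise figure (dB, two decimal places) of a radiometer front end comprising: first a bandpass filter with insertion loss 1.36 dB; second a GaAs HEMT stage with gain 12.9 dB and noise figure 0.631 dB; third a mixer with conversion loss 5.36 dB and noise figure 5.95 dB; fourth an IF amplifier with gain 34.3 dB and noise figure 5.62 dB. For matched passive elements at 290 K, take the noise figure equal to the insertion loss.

Convert to linear (a loss of L dB is a gain of −L dB): F_i = 10^(NF_i/10), G_i = 10^(G_i,dB/10)
  Stage 1: F_1 = 10^(1.36/10) = 1.368, G_1 = 10^(−1.36/10) = 0.7311
  Stage 2: F_2 = 10^(0.631/10) = 1.156, G_2 = 10^(12.9/10) = 19.50
  Stage 3: F_3 = 10^(5.95/10) = 3.936, G_3 = 10^(−5.36/10) = 0.2911
  Stage 4: F_4 = 10^(5.62/10) = 3.648, G_4 = 10^(34.3/10) = 2692
Friis cascade:
  F = 1.368 + (1.156 − 1)/0.7311 + (3.936 − 1)/14.26 + (3.648 − 1)/4.150 = 2.426
NF = 10 log₁₀(2.426) = 3.85 dB

3.85 dB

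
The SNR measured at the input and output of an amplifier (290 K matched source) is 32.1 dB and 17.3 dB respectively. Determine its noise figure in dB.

14.8 dB

NF (dB) = SNR_in(dB) − SNR_out(dB) when the source is at T₀
NF = 32.1 − 17.3 = 14.8 dB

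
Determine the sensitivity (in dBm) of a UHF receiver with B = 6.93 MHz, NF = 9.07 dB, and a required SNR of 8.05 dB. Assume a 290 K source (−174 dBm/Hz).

Sensitivity = −174 + 10 log₁₀(B) + NF + SNR_min
= −174 + 68.41 + 9.07 + 8.05
= −88.47 dBm → −88.5 dBm

−88.5 dBm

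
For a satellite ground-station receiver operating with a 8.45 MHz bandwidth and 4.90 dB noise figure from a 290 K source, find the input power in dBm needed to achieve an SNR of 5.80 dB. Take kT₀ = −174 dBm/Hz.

Sensitivity = −174 + 10 log₁₀(B) + NF + SNR_min
= −174 + 69.27 + 4.90 + 5.80
= −94.03 dBm → −94.0 dBm

−94.0 dBm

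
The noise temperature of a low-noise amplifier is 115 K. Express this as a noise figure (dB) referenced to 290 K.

F = 1 + T_e/T₀ = 1 + 115/290 = 1.39655
NF = 10 log₁₀(1.39655) = 1.45 dB

1.45 dB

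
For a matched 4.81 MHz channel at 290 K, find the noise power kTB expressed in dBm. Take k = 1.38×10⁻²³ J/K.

P_n = kTB = 1.38×10⁻²³ × 290 × 4.81×10⁶ = 1.92×10⁻¹⁴ W
In dBm: 10 log₁₀(1.92×10⁻¹⁴ / 10⁻³) = −107.2 dBm

−107.2 dBm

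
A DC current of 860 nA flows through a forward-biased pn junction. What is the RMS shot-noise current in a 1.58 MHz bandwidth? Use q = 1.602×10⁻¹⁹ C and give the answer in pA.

660 pA

I_n = √(2qI·B)
2qI·B = 2 × 1.602×10⁻¹⁹ × 8.60×10⁻⁷ × 1.58×10⁶ = 4.35×10⁻¹⁹ A²
I_n = √(4.35×10⁻¹⁹) = 6.60×10⁻¹⁰ A = 660 pA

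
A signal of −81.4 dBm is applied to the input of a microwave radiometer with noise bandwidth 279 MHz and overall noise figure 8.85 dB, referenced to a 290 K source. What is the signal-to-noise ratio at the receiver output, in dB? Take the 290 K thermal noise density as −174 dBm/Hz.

−0.7 dB

Noise floor: N = −174 + 10 log₁₀(B) + NF
10 log₁₀(2.79×10⁸) = 84.46 dB
N = −174 + 84.46 + 8.85 = −80.69 dBm
SNR = P_sig − N = −81.4 − (−80.69) = −0.71 dB → −0.7 dB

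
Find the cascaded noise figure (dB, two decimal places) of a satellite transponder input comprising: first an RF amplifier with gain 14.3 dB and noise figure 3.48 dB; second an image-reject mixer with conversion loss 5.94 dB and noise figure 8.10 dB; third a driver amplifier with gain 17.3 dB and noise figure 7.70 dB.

Convert to linear (a loss of L dB is a gain of −L dB): F_i = 10^(NF_i/10), G_i = 10^(G_i,dB/10)
  Stage 1: F_1 = 10^(3.48/10) = 2.228, G_1 = 10^(14.3/10) = 26.92
  Stage 2: F_2 = 10^(8.10/10) = 6.457, G_2 = 10^(−5.94/10) = 0.2547
  Stage 3: F_3 = 10^(7.70/10) = 5.888, G_3 = 10^(17.3/10) = 53.70
Friis cascade:
  F = 2.228 + (6.457 − 1)/26.92 + (5.888 − 1)/6.855 = 3.144
NF = 10 log₁₀(3.144) = 4.98 dB

4.98 dB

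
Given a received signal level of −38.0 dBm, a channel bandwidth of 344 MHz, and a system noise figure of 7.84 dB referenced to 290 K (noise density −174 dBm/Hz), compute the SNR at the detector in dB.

42.8 dB

Noise floor: N = −174 + 10 log₁₀(B) + NF
10 log₁₀(3.44×10⁸) = 85.37 dB
N = −174 + 85.37 + 7.84 = −80.79 dBm
SNR = P_sig − N = −38.0 − (−80.79) = 42.79 dB → 42.8 dB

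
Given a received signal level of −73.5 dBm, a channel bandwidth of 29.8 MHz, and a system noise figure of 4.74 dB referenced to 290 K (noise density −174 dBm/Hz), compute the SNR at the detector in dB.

21.0 dB

Noise floor: N = −174 + 10 log₁₀(B) + NF
10 log₁₀(2.98×10⁷) = 74.74 dB
N = −174 + 74.74 + 4.74 = −94.52 dBm
SNR = P_sig − N = −73.5 − (−94.52) = 21.02 dB → 21.0 dB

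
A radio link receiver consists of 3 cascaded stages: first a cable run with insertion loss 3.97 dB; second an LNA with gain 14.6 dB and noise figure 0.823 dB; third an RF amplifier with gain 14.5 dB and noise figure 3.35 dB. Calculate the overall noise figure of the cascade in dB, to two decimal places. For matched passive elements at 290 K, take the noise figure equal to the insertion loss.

Convert to linear (a loss of L dB is a gain of −L dB): F_i = 10^(NF_i/10), G_i = 10^(G_i,dB/10)
  Stage 1: F_1 = 10^(3.97/10) = 2.495, G_1 = 10^(−3.97/10) = 0.4009
  Stage 2: F_2 = 10^(0.823/10) = 1.209, G_2 = 10^(14.6/10) = 28.84
  Stage 3: F_3 = 10^(3.35/10) = 2.163, G_3 = 10^(14.5/10) = 28.18
Friis cascade:
  F = 2.495 + (1.209 − 1)/0.4009 + (2.163 − 1)/11.56 = 3.116
NF = 10 log₁₀(3.116) = 4.94 dB

4.94 dB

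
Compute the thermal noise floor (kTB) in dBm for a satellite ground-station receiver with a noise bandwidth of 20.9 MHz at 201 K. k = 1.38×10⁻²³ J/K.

P_n = kTB = 1.38×10⁻²³ × 201 × 2.09×10⁷ = 5.80×10⁻¹⁴ W
In dBm: 10 log₁₀(5.80×10⁻¹⁴ / 10⁻³) = −102.4 dBm

−102.4 dBm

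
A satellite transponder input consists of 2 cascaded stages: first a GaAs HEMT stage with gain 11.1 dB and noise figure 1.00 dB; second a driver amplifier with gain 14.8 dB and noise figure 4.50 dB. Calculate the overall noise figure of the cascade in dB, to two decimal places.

Convert to linear (a loss of L dB is a gain of −L dB): F_i = 10^(NF_i/10), G_i = 10^(G_i,dB/10)
  Stage 1: F_1 = 10^(1.00/10) = 1.259, G_1 = 10^(11.1/10) = 12.88
  Stage 2: F_2 = 10^(4.50/10) = 2.818, G_2 = 10^(14.8/10) = 30.20
Friis cascade:
  F = 1.259 + (2.818 − 1)/12.88 = 1.400
NF = 10 log₁₀(1.400) = 1.46 dB

1.46 dB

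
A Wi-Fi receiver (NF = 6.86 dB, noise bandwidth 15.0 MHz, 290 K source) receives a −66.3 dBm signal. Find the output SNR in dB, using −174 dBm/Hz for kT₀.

29.1 dB

Noise floor: N = −174 + 10 log₁₀(B) + NF
10 log₁₀(1.50×10⁷) = 71.76 dB
N = −174 + 71.76 + 6.86 = −95.38 dBm
SNR = P_sig − N = −66.3 − (−95.38) = 29.08 dB → 29.1 dB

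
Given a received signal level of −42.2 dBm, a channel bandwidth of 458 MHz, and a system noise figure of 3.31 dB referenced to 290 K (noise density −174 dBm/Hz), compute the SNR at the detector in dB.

Noise floor: N = −174 + 10 log₁₀(B) + NF
10 log₁₀(4.58×10⁸) = 86.61 dB
N = −174 + 86.61 + 3.31 = −84.08 dBm
SNR = P_sig − N = −42.2 − (−84.08) = 41.88 dB → 41.9 dB

41.9 dB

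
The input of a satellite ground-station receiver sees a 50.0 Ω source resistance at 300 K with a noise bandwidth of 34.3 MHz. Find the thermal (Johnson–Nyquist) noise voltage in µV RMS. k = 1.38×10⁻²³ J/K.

5.33 µV

V_n = √(4kTRB)
4kTRB = 4 × 1.38×10⁻²³ × 300 × 5.00×10¹ × 3.43×10⁷ = 2.84×10⁻¹¹ V²
V_n = √(2.84×10⁻¹¹) = 5.33×10⁻⁶ V = 5.33 µV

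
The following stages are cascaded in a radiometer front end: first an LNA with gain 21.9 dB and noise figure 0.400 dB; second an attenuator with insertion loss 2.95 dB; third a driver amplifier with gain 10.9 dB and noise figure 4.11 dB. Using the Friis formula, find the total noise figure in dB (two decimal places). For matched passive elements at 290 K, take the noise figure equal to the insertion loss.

Convert to linear (a loss of L dB is a gain of −L dB): F_i = 10^(NF_i/10), G_i = 10^(G_i,dB/10)
  Stage 1: F_1 = 10^(0.400/10) = 1.096, G_1 = 10^(21.9/10) = 154.9
  Stage 2: F_2 = 10^(2.95/10) = 1.972, G_2 = 10^(−2.95/10) = 0.5070
  Stage 3: F_3 = 10^(4.11/10) = 2.576, G_3 = 10^(10.9/10) = 12.30
Friis cascade:
  F = 1.096 + (1.972 − 1)/154.9 + (2.576 − 1)/78.52 = 1.123
NF = 10 log₁₀(1.123) = 0.50 dB

0.50 dB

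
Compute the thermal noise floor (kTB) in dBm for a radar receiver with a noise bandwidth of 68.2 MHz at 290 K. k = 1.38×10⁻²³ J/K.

−95.6 dBm

P_n = kTB = 1.38×10⁻²³ × 290 × 6.82×10⁷ = 2.73×10⁻¹³ W
In dBm: 10 log₁₀(2.73×10⁻¹³ / 10⁻³) = −95.6 dBm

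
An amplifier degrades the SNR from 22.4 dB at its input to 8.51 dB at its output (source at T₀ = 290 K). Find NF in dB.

13.89 dB

NF (dB) = SNR_in(dB) − SNR_out(dB) when the source is at T₀
NF = 22.4 − 8.51 = 13.89 dB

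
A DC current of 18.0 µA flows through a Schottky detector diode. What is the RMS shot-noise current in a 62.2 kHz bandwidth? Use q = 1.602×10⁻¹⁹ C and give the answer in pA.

599 pA

I_n = √(2qI·B)
2qI·B = 2 × 1.602×10⁻¹⁹ × 1.80×10⁻⁵ × 6.22×10⁴ = 3.59×10⁻¹⁹ A²
I_n = √(3.59×10⁻¹⁹) = 5.99×10⁻¹⁰ A = 599 pA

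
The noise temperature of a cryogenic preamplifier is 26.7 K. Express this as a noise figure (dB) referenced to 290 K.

0.383 dB

F = 1 + T_e/T₀ = 1 + 26.7/290 = 1.09207
NF = 10 log₁₀(1.09207) = 0.383 dB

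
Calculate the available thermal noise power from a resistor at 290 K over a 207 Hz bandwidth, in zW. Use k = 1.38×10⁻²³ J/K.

828 zW

P_n = kTB = 1.38×10⁻²³ × 290 × 2.07×10² = 8.28×10⁻¹⁹ W = 828 zW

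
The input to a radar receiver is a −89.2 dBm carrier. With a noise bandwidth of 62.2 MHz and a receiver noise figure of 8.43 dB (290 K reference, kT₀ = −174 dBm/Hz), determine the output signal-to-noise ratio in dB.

Noise floor: N = −174 + 10 log₁₀(B) + NF
10 log₁₀(6.22×10⁷) = 77.94 dB
N = −174 + 77.94 + 8.43 = −87.63 dBm
SNR = P_sig − N = −89.2 − (−87.63) = −1.57 dB → −1.6 dB

−1.6 dB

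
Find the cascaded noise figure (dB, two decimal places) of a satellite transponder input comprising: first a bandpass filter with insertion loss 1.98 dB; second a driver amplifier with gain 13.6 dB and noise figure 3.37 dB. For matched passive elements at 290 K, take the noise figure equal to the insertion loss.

Convert to linear (a loss of L dB is a gain of −L dB): F_i = 10^(NF_i/10), G_i = 10^(G_i,dB/10)
  Stage 1: F_1 = 10^(1.98/10) = 1.578, G_1 = 10^(−1.98/10) = 0.6339
  Stage 2: F_2 = 10^(3.37/10) = 2.173, G_2 = 10^(13.6/10) = 22.91
Friis cascade:
  F = 1.578 + (2.173 − 1)/0.6339 = 3.428
NF = 10 log₁₀(3.428) = 5.35 dB

5.35 dB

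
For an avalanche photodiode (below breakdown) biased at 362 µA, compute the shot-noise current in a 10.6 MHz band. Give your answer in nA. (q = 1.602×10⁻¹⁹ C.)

I_n = √(2qI·B)
2qI·B = 2 × 1.602×10⁻¹⁹ × 3.62×10⁻⁴ × 1.06×10⁷ = 1.23×10⁻¹⁵ A²
I_n = √(1.23×10⁻¹⁵) = 3.51×10⁻⁸ A = 35.1 nA

35.1 nA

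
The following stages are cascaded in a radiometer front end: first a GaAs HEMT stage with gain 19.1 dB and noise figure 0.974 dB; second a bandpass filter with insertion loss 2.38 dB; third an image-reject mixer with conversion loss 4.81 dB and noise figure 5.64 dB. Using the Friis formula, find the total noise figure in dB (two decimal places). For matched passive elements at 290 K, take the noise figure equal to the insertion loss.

Convert to linear (a loss of L dB is a gain of −L dB): F_i = 10^(NF_i/10), G_i = 10^(G_i,dB/10)
  Stage 1: F_1 = 10^(0.974/10) = 1.251, G_1 = 10^(19.1/10) = 81.28
  Stage 2: F_2 = 10^(2.38/10) = 1.730, G_2 = 10^(−2.38/10) = 0.5781
  Stage 3: F_3 = 10^(5.64/10) = 3.664, G_3 = 10^(−4.81/10) = 0.3304
Friis cascade:
  F = 1.251 + (1.730 − 1)/81.28 + (3.664 − 1)/46.99 = 1.317
NF = 10 log₁₀(1.317) = 1.20 dB

1.20 dB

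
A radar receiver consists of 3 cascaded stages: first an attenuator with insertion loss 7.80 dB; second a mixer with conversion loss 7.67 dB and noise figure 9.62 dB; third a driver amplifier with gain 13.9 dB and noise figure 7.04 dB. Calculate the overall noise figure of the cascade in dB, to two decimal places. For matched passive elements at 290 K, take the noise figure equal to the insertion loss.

22.97 dB

Convert to linear (a loss of L dB is a gain of −L dB): F_i = 10^(NF_i/10), G_i = 10^(G_i,dB/10)
  Stage 1: F_1 = 10^(7.80/10) = 6.026, G_1 = 10^(−7.80/10) = 0.1660
  Stage 2: F_2 = 10^(9.62/10) = 9.162, G_2 = 10^(−7.67/10) = 0.1710
  Stage 3: F_3 = 10^(7.04/10) = 5.058, G_3 = 10^(13.9/10) = 24.55
Friis cascade:
  F = 6.026 + (9.162 − 1)/0.1660 + (5.058 − 1)/0.02838 = 198.2
NF = 10 log₁₀(198.2) = 22.97 dB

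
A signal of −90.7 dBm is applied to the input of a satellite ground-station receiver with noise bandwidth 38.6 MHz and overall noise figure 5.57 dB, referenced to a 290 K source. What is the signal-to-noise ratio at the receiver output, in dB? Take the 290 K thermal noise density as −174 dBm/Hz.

Noise floor: N = −174 + 10 log₁₀(B) + NF
10 log₁₀(3.86×10⁷) = 75.87 dB
N = −174 + 75.87 + 5.57 = −92.56 dBm
SNR = P_sig − N = −90.7 − (−92.56) = 1.86 dB → 1.9 dB

1.9 dB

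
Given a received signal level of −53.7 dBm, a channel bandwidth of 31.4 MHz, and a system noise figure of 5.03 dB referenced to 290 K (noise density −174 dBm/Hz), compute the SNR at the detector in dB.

Noise floor: N = −174 + 10 log₁₀(B) + NF
10 log₁₀(3.14×10⁷) = 74.97 dB
N = −174 + 74.97 + 5.03 = −94.00 dBm
SNR = P_sig − N = −53.7 − (−94.00) = 40.30 dB → 40.3 dB

40.3 dB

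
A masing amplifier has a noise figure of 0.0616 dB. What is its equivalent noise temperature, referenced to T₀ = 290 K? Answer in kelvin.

F = 10^(0.0616/10) = 1.01428
T_e = (F − 1)·T₀ = (1.01428 − 1) × 290 = 4.14 K

4.14 K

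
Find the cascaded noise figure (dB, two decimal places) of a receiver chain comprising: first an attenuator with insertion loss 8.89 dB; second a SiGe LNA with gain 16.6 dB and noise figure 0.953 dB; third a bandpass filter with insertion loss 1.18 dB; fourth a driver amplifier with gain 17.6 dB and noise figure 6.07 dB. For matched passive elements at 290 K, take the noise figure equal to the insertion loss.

10.16 dB

Convert to linear (a loss of L dB is a gain of −L dB): F_i = 10^(NF_i/10), G_i = 10^(G_i,dB/10)
  Stage 1: F_1 = 10^(8.89/10) = 7.745, G_1 = 10^(−8.89/10) = 0.1291
  Stage 2: F_2 = 10^(0.953/10) = 1.245, G_2 = 10^(16.6/10) = 45.71
  Stage 3: F_3 = 10^(1.18/10) = 1.312, G_3 = 10^(−1.18/10) = 0.7621
  Stage 4: F_4 = 10^(6.07/10) = 4.046, G_4 = 10^(17.6/10) = 57.54
Friis cascade:
  F = 7.745 + (1.245 − 1)/0.1291 + (1.312 − 1)/5.902 + (4.046 − 1)/4.498 = 10.38
NF = 10 log₁₀(10.38) = 10.16 dB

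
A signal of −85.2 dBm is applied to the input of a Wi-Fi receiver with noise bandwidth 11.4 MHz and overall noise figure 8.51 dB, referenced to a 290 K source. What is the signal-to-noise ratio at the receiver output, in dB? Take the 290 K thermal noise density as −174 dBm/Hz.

9.7 dB

Noise floor: N = −174 + 10 log₁₀(B) + NF
10 log₁₀(1.14×10⁷) = 70.57 dB
N = −174 + 70.57 + 8.51 = −94.92 dBm
SNR = P_sig − N = −85.2 − (−94.92) = 9.72 dB → 9.7 dB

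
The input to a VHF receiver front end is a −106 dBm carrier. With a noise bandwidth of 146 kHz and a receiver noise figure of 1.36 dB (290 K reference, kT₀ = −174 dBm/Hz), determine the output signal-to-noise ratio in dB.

15.0 dB

Noise floor: N = −174 + 10 log₁₀(B) + NF
10 log₁₀(1.46×10⁵) = 51.64 dB
N = −174 + 51.64 + 1.36 = −121.00 dBm
SNR = P_sig − N = −106 − (−121.00) = 15.00 dB → 15.0 dB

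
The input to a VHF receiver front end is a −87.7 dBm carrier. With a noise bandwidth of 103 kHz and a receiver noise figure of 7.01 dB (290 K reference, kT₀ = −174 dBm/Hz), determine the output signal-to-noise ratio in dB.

29.2 dB

Noise floor: N = −174 + 10 log₁₀(B) + NF
10 log₁₀(1.03×10⁵) = 50.13 dB
N = −174 + 50.13 + 7.01 = −116.86 dBm
SNR = P_sig − N = −87.7 − (−116.86) = 29.16 dB → 29.2 dB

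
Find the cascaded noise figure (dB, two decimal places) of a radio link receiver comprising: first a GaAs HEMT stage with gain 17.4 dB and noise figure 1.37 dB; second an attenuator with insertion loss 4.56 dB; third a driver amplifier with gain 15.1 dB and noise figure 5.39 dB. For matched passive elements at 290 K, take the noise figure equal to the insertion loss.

Convert to linear (a loss of L dB is a gain of −L dB): F_i = 10^(NF_i/10), G_i = 10^(G_i,dB/10)
  Stage 1: F_1 = 10^(1.37/10) = 1.371, G_1 = 10^(17.4/10) = 54.95
  Stage 2: F_2 = 10^(4.56/10) = 2.858, G_2 = 10^(−4.56/10) = 0.3499
  Stage 3: F_3 = 10^(5.39/10) = 3.459, G_3 = 10^(15.1/10) = 32.36
Friis cascade:
  F = 1.371 + (2.858 − 1)/54.95 + (3.459 − 1)/19.23 = 1.533
NF = 10 log₁₀(1.533) = 1.85 dB

1.85 dB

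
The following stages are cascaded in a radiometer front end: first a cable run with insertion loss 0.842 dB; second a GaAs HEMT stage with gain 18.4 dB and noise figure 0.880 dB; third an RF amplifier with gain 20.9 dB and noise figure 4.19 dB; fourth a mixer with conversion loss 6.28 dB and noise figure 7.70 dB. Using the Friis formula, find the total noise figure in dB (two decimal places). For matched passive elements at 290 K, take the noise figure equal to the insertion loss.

1.81 dB

Convert to linear (a loss of L dB is a gain of −L dB): F_i = 10^(NF_i/10), G_i = 10^(G_i,dB/10)
  Stage 1: F_1 = 10^(0.842/10) = 1.214, G_1 = 10^(−0.842/10) = 0.8238
  Stage 2: F_2 = 10^(0.880/10) = 1.225, G_2 = 10^(18.4/10) = 69.18
  Stage 3: F_3 = 10^(4.19/10) = 2.624, G_3 = 10^(20.9/10) = 123.0
  Stage 4: F_4 = 10^(7.70/10) = 5.888, G_4 = 10^(−6.28/10) = 0.2355
Friis cascade:
  F = 1.214 + (1.225 − 1)/0.8238 + (2.624 − 1)/56.99 + (5.888 − 1)/7011 = 1.516
NF = 10 log₁₀(1.516) = 1.81 dB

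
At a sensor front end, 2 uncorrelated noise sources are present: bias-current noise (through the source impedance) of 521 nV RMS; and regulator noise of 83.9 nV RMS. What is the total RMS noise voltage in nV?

Uncorrelated sources add in power (mean-square): V_tot = √(ΣV_i²)
V_tot = √[(5.21×10⁻⁷)² + (8.39×10⁻⁸)²] = 5.28×10⁻⁷ V = 528 nV

528 nV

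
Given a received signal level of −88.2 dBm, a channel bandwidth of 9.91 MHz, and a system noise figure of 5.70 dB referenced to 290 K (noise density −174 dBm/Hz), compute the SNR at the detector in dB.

10.1 dB

Noise floor: N = −174 + 10 log₁₀(B) + NF
10 log₁₀(9.91×10⁶) = 69.96 dB
N = −174 + 69.96 + 5.70 = −98.34 dBm
SNR = P_sig − N = −88.2 − (−98.34) = 10.14 dB → 10.1 dB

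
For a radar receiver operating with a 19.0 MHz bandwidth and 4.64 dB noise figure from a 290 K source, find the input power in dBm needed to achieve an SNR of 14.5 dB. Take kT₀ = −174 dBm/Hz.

−82.1 dBm

Sensitivity = −174 + 10 log₁₀(B) + NF + SNR_min
= −174 + 72.79 + 4.64 + 14.5
= −82.07 dBm → −82.1 dBm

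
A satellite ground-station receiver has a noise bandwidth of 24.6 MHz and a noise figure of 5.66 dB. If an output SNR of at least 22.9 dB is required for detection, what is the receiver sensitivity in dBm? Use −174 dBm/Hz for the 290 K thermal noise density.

Sensitivity = −174 + 10 log₁₀(B) + NF + SNR_min
= −174 + 73.91 + 5.66 + 22.9
= −71.53 dBm → −71.5 dBm

−71.5 dBm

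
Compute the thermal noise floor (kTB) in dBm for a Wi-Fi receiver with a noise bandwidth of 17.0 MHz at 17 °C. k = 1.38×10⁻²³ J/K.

−101.7 dBm

T = 17 °C + 273.15 = 290.15 K
P_n = kTB = 1.38×10⁻²³ × 290.15 × 1.70×10⁷ = 6.81×10⁻¹⁴ W
In dBm: 10 log₁₀(6.81×10⁻¹⁴ / 10⁻³) = −101.7 dBm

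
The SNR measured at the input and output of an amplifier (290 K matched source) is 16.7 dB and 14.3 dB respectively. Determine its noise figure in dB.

NF (dB) = SNR_in(dB) − SNR_out(dB) when the source is at T₀
NF = 16.7 − 14.3 = 2.4 dB

2.4 dB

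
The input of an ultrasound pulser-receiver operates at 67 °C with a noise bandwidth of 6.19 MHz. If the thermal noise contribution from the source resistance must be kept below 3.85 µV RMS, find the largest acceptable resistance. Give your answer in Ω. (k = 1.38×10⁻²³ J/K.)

T = 67 °C + 273.15 = 340.15 K
Johnson–Nyquist: V_n = √(4kTRB) ⇒ R = V_n² / (4kTB)
4kTB = 4 × 1.38×10⁻²³ × 340.15 × 6.19×10⁶ = 1.16×10⁻¹³
R = (3.85×10⁻⁶)² / 1.16×10⁻¹³ = 1.28×10² Ω = 128 Ω

128 Ω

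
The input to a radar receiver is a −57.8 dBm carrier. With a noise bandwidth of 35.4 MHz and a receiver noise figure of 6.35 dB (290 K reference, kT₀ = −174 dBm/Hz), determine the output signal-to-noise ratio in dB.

34.4 dB

Noise floor: N = −174 + 10 log₁₀(B) + NF
10 log₁₀(3.54×10⁷) = 75.49 dB
N = −174 + 75.49 + 6.35 = −92.16 dBm
SNR = P_sig − N = −57.8 − (−92.16) = 34.36 dB → 34.4 dB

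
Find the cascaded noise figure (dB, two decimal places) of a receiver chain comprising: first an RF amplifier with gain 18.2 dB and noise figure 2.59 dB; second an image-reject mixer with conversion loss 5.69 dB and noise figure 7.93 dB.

2.77 dB

Convert to linear (a loss of L dB is a gain of −L dB): F_i = 10^(NF_i/10), G_i = 10^(G_i,dB/10)
  Stage 1: F_1 = 10^(2.59/10) = 1.816, G_1 = 10^(18.2/10) = 66.07
  Stage 2: F_2 = 10^(7.93/10) = 6.209, G_2 = 10^(−5.69/10) = 0.2698
Friis cascade:
  F = 1.816 + (6.209 − 1)/66.07 = 1.894
NF = 10 log₁₀(1.894) = 2.77 dB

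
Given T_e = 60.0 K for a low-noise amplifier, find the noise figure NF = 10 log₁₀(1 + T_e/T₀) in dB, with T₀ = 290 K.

F = 1 + T_e/T₀ = 1 + 60.0/290 = 1.2069
NF = 10 log₁₀(1.2069) = 0.817 dB

0.817 dB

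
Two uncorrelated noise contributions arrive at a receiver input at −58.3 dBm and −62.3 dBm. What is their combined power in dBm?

−56.8 dBm

Convert to linear, add, convert back:
P₁ = 1.48×10⁻⁹ W, P₂ = 5.89×10⁻¹⁰ W
P_tot = 2.07×10⁻⁹ W → 10 log₁₀(P_tot / 10⁻³) = −56.8 dBm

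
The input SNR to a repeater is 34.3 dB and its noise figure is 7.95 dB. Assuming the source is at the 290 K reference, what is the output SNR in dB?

26.35 dB

By definition F = SNR_in/SNR_out, so in dB: SNR_out = SNR_in − NF
SNR_out = 34.3 − 7.95 = 26.35 dB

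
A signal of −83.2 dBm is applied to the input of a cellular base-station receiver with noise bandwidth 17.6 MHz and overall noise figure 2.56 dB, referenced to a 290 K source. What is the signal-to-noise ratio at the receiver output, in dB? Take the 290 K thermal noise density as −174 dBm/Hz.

Noise floor: N = −174 + 10 log₁₀(B) + NF
10 log₁₀(1.76×10⁷) = 72.46 dB
N = −174 + 72.46 + 2.56 = −98.98 dBm
SNR = P_sig − N = −83.2 − (−98.98) = 15.78 dB → 15.8 dB

15.8 dB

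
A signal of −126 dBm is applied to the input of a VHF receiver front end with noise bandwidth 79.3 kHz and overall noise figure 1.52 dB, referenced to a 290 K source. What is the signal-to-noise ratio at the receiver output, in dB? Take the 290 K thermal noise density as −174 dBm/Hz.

−2.5 dB

Noise floor: N = −174 + 10 log₁₀(B) + NF
10 log₁₀(7.93×10⁴) = 48.99 dB
N = −174 + 48.99 + 1.52 = −123.49 dBm
SNR = P_sig − N = −126 − (−123.49) = −2.51 dB → −2.5 dB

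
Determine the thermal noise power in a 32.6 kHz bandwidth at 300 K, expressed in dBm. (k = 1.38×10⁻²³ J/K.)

−128.7 dBm

P_n = kTB = 1.38×10⁻²³ × 300 × 3.26×10⁴ = 1.35×10⁻¹⁶ W
In dBm: 10 log₁₀(1.35×10⁻¹⁶ / 10⁻³) = −128.7 dBm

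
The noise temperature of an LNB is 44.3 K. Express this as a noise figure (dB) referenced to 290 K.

F = 1 + T_e/T₀ = 1 + 44.3/290 = 1.15276
NF = 10 log₁₀(1.15276) = 0.617 dB

0.617 dB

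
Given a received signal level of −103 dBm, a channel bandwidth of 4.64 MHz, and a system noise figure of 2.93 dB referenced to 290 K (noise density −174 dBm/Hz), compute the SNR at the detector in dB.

Noise floor: N = −174 + 10 log₁₀(B) + NF
10 log₁₀(4.64×10⁶) = 66.67 dB
N = −174 + 66.67 + 2.93 = −104.40 dBm
SNR = P_sig − N = −103 − (−104.40) = 1.40 dB → 1.4 dB

1.4 dB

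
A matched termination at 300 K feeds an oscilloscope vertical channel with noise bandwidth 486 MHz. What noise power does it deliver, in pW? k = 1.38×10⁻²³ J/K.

P_n = kTB = 1.38×10⁻²³ × 300 × 4.86×10⁸ = 2.01×10⁻¹² W = 2.01 pW

2.01 pW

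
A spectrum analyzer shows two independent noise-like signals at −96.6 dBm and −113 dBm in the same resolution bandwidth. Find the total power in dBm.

−96.5 dBm

Convert to linear, add, convert back:
P₁ = 2.19×10⁻¹³ W, P₂ = 5.01×10⁻¹⁵ W
P_tot = 2.24×10⁻¹³ W → 10 log₁₀(P_tot / 10⁻³) = −96.5 dBm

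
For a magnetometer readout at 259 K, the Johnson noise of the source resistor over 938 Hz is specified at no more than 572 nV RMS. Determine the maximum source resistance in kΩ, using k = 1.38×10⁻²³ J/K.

24.4 kΩ

Johnson–Nyquist: V_n = √(4kTRB) ⇒ R = V_n² / (4kTB)
4kTB = 4 × 1.38×10⁻²³ × 259 × 9.38×10² = 1.34×10⁻¹⁷
R = (5.72×10⁻⁷)² / 1.34×10⁻¹⁷ = 2.44×10⁴ Ω = 24.4 kΩ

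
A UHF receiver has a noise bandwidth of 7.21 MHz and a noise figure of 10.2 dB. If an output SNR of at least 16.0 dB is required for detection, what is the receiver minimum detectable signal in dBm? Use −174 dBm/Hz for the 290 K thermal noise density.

−79.2 dBm

Sensitivity = −174 + 10 log₁₀(B) + NF + SNR_min
= −174 + 68.58 + 10.2 + 16.0
= −79.22 dBm → −79.2 dBm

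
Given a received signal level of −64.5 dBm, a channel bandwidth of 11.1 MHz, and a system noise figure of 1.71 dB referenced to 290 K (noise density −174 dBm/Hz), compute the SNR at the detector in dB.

Noise floor: N = −174 + 10 log₁₀(B) + NF
10 log₁₀(1.11×10⁷) = 70.45 dB
N = −174 + 70.45 + 1.71 = −101.84 dBm
SNR = P_sig − N = −64.5 − (−101.84) = 37.34 dB → 37.3 dB

37.3 dB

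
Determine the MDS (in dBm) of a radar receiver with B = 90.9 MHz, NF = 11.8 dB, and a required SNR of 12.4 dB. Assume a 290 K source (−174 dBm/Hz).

−70.2 dBm

Sensitivity = −174 + 10 log₁₀(B) + NF + SNR_min
= −174 + 79.59 + 11.8 + 12.4
= −70.21 dBm → −70.2 dBm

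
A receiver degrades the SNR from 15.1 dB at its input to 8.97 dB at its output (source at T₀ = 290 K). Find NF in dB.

6.13 dB

NF (dB) = SNR_in(dB) − SNR_out(dB) when the source is at T₀
NF = 15.1 − 8.97 = 6.13 dB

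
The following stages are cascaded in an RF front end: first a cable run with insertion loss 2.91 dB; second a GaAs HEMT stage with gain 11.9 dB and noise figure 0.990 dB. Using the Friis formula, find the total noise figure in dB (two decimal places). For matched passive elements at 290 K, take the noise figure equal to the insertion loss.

3.90 dB

Convert to linear (a loss of L dB is a gain of −L dB): F_i = 10^(NF_i/10), G_i = 10^(G_i,dB/10)
  Stage 1: F_1 = 10^(2.91/10) = 1.954, G_1 = 10^(−2.91/10) = 0.5117
  Stage 2: F_2 = 10^(0.990/10) = 1.256, G_2 = 10^(11.9/10) = 15.49
Friis cascade:
  F = 1.954 + (1.256 − 1)/0.5117 = 2.455
NF = 10 log₁₀(2.455) = 3.90 dB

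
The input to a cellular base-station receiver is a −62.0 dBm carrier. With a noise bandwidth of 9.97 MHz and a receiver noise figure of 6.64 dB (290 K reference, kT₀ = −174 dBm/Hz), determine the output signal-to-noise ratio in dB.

Noise floor: N = −174 + 10 log₁₀(B) + NF
10 log₁₀(9.97×10⁶) = 69.99 dB
N = −174 + 69.99 + 6.64 = −97.37 dBm
SNR = P_sig − N = −62.0 − (−97.37) = 35.37 dB → 35.4 dB

35.4 dB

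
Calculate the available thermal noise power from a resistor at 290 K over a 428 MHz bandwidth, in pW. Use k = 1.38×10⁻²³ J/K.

1.71 pW

P_n = kTB = 1.38×10⁻²³ × 290 × 4.28×10⁸ = 1.71×10⁻¹² W = 1.71 pW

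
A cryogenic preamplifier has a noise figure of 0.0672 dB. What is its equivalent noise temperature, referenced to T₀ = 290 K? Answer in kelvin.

4.52 K

F = 10^(0.0672/10) = 1.01559
T_e = (F − 1)·T₀ = (1.01559 − 1) × 290 = 4.52 K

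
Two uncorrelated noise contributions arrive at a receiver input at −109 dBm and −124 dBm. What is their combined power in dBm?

Convert to linear, add, convert back:
P₁ = 1.26×10⁻¹⁴ W, P₂ = 3.98×10⁻¹⁶ W
P_tot = 1.30×10⁻¹⁴ W → 10 log₁₀(P_tot / 10⁻³) = −108.9 dBm

−108.9 dBm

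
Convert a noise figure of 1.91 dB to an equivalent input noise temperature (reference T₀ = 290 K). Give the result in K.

F = 10^(1.91/10) = 1.55239
T_e = (F − 1)·T₀ = (1.55239 − 1) × 290 = 160 K

160 K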